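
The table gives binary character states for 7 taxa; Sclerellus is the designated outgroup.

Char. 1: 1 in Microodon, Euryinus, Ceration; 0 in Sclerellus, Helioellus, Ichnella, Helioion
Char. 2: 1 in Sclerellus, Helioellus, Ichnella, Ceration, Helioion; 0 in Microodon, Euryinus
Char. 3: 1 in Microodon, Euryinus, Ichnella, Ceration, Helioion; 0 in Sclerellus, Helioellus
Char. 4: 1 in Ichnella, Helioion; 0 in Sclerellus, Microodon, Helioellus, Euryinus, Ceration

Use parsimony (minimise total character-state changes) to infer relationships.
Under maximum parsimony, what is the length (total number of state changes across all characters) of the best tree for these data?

Character polarity is set by the outgroup: the derived state is whichever differs from the outgroup's state, so for Char. 2 the derived state is '0', and for the remaining characters it is '1'.
Char. 1 (derived state '1') is shared by Ceration, Euryinus, and Microodon — a synapomorphy uniting that clade.
Only Euryinus and Microodon show the derived state '0' for Char. 2, supporting them as a clade.
Char. 3: derived state '1' in Ceration, Euryinus, Helioion, Ichnella, and Microodon only — synapomorphy for {Ceration, Euryinus, Helioion, Ichnella, Microodon}.
Only Helioion and Ichnella show the derived state '1' for Char. 4, supporting them as a clade.
Most parsimonious ingroup topology: ((((Microodon,Euryinus),Ceration),(Ichnella,Helioion)),Helioellus).
Changes per character on this tree: Char. 1: 1; Char. 2: 1; Char. 3: 1; Char. 4: 1.
Total = 4.

4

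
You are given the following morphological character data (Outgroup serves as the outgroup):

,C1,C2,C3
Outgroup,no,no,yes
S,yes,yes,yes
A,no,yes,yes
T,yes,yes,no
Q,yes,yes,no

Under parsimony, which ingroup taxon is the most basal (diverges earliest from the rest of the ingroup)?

A

Character polarity is set by the outgroup: the derived state is whichever differs from the outgroup's state, so for C3 the derived state is 'no', and for the remaining characters it is 'yes'.
Only Q, S, and T show the derived state 'yes' for C1, supporting them as a clade.
All ingroup taxa share the derived state 'yes' for C2; it defines the ingroup but does not resolve relationships within it.
Only Q and T show the derived state 'no' for C3, supporting them as a clade.
Most parsimonious ingroup topology: ((S,(T,Q)),A).
A is sister to the clade containing all other ingroup taxa, so it is the earliest-diverging (most basal) ingroup lineage.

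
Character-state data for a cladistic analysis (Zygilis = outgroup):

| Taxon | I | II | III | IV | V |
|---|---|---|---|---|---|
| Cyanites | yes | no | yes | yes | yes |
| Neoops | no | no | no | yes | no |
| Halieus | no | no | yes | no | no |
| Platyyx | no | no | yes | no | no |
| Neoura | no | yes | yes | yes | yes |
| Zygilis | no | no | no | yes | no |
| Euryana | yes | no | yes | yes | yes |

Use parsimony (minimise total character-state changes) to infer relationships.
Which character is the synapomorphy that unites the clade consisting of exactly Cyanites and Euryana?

I

Character polarity is set by the outgroup: the derived state is whichever differs from the outgroup's state, so for IV the derived state is 'no', and for the remaining characters it is 'yes'.
I (derived state 'yes') is shared by Cyanites and Euryana — a synapomorphy uniting that clade.
II: derived state 'yes' in Neoura only — an autapomorphy, so it tells us nothing about relationships among taxa.
III (derived state 'yes') is shared by Cyanites, Euryana, Halieus, Neoura, and Platyyx — a synapomorphy uniting that clade.
Only Halieus and Platyyx show the derived state 'no' for IV, supporting them as a clade.
Only Cyanites, Euryana, and Neoura show the derived state 'yes' for V, supporting them as a clade.
Most parsimonious ingroup topology: (((Platyyx,Halieus),((Cyanites,Euryana),Neoura)),Neoops).
The clade {Cyanites, Euryana} is supported by I: its derived state 'yes' occurs in exactly those taxa and in no other taxon (including the outgroup).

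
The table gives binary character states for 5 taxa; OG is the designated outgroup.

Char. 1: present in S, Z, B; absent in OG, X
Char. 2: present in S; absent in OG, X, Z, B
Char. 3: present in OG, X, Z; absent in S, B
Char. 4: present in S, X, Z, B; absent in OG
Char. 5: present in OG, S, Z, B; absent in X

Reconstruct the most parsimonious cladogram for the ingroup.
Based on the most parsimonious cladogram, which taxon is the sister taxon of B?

S

Character polarity is set by the outgroup: the derived state is whichever differs from the outgroup's state, so for Char. 3, Char. 5 the derived state is 'absent', and for the remaining characters it is 'present'.
Char. 1: derived state 'present' in B, S, and Z only — synapomorphy for {B, S, Z}.
Char. 2: derived state 'present' in S only — an autapomorphy, so it tells us nothing about relationships among taxa.
Char. 3: derived state 'absent' in B and S only — synapomorphy for {B, S}.
All ingroup taxa share the derived state 'present' for Char. 4; it defines the ingroup but does not resolve relationships within it.
Char. 5: derived state 'absent' in X only — an autapomorphy, so it tells us nothing about relationships among taxa.
Most parsimonious ingroup topology: (((S,B),Z),X).
B and S form a cherry on this tree, so they are sister taxa.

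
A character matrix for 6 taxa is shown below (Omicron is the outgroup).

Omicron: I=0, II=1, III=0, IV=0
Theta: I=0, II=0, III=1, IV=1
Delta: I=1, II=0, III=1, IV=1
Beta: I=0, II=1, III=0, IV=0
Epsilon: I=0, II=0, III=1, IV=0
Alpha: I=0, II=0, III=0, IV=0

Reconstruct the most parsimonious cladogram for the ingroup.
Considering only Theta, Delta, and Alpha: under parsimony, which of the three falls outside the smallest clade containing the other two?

Character polarity is set by the outgroup: the derived state is whichever differs from the outgroup's state, so for II the derived state is '0', and for the remaining characters it is '1'.
I: derived state '1' in Delta only — an autapomorphy, so it tells us nothing about relationships among taxa.
Only Alpha, Delta, Epsilon, and Theta show the derived state '0' for II, supporting them as a clade.
Only Delta, Epsilon, and Theta show the derived state '1' for III, supporting them as a clade.
Only Delta and Theta show the derived state '1' for IV, supporting them as a clade.
Most parsimonious ingroup topology: ((((Theta,Delta),Epsilon),Alpha),Beta).
Theta and Delta share a more recent common ancestor with each other than either does with Alpha, so Alpha is the least closely related of the three.

Alpha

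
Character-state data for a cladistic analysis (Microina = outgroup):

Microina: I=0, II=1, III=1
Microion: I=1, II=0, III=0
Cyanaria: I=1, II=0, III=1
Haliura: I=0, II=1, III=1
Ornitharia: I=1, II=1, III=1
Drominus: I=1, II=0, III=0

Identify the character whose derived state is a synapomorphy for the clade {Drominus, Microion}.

Character polarity is set by the outgroup: the derived state is whichever differs from the outgroup's state, so for II, III the derived state is '0', and for the remaining characters it is '1'.
Only Cyanaria, Drominus, Microion, and Ornitharia show the derived state '1' for I, supporting them as a clade.
II: derived state '0' in Cyanaria, Drominus, and Microion only — synapomorphy for {Cyanaria, Drominus, Microion}.
III: derived state '0' in Drominus and Microion only — synapomorphy for {Drominus, Microion}.
Most parsimonious ingroup topology: ((((Microion,Drominus),Cyanaria),Ornitharia),Haliura).
The clade {Drominus, Microion} is supported by III: its derived state '0' occurs in exactly those taxa and in no other taxon (including the outgroup).

III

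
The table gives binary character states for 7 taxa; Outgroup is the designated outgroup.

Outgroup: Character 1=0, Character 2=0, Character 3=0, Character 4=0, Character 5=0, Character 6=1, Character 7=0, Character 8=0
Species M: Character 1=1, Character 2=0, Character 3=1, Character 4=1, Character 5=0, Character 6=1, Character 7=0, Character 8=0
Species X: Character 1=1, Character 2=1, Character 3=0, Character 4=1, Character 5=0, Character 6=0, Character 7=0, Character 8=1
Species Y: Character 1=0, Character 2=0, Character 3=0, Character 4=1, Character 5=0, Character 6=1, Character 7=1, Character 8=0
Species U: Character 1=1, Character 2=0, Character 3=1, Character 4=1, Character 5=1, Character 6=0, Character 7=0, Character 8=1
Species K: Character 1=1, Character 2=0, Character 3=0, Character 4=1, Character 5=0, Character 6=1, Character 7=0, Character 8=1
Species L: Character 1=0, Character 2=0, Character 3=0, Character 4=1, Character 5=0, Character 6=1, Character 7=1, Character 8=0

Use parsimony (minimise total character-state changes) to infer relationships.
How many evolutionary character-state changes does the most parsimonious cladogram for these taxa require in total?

Character polarity is set by the outgroup: the derived state is whichever differs from the outgroup's state, so for Character 6 the derived state is '0', and for the remaining characters it is '1'.
Character 1: derived state '1' in Species K, Species M, Species U, and Species X only — synapomorphy for {Species K, Species M, Species U, Species X}.
Character 2: derived state '1' in Species X only — an autapomorphy, so it tells us nothing about relationships among taxa.
Character 3 (state '1') occurs in Species M and Species U but conflicts with the nesting implied by the other characters — most parsimoniously interpreted as homoplasy.
Character 4 (derived state '1') is shared by all ingroup taxa — unites the whole ingroup.
Character 5 (derived state '1') is unique to Species U (autapomorphy; uninformative for grouping).
Only Species U and Species X show the derived state '0' for Character 6, supporting them as a clade.
Only Species L and Species Y show the derived state '1' for Character 7, supporting them as a clade.
Only Species K, Species U, and Species X show the derived state '1' for Character 8, supporting them as a clade.
Most parsimonious ingroup topology: ((Species M,((Species X,Species U),Species K)),(Species Y,Species L)).
Changes per character on this tree: Character 1: 1; Character 2: 1; Character 3: 2; Character 4: 1; Character 5: 1; Character 6: 1; Character 7: 1; Character 8: 1.
Total = 9.

9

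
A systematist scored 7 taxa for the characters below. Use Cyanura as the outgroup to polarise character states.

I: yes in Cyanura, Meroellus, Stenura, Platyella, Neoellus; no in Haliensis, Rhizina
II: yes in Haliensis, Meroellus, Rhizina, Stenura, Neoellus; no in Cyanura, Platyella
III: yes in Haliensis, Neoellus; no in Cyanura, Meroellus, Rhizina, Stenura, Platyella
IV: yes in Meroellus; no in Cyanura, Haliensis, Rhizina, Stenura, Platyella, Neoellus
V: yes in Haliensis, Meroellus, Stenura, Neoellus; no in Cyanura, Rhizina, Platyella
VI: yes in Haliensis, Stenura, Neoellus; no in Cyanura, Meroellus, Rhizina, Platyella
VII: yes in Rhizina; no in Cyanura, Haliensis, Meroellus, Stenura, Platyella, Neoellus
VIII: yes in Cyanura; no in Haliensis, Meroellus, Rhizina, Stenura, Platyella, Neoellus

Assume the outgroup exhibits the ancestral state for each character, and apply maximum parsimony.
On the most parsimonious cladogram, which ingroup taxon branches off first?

Character polarity is set by the outgroup: the derived state is whichever differs from the outgroup's state, so for I, VIII the derived state is 'no', and for the remaining characters it is 'yes'.
I (state 'no') occurs in Haliensis and Rhizina but conflicts with the nesting implied by the other characters — most parsimoniously interpreted as homoplasy.
Only Haliensis, Meroellus, Neoellus, Rhizina, and Stenura show the derived state 'yes' for II, supporting them as a clade.
III: derived state 'yes' in Haliensis and Neoellus only — synapomorphy for {Haliensis, Neoellus}.
IV (derived state 'yes') is unique to Meroellus (autapomorphy; uninformative for grouping).
V: derived state 'yes' in Haliensis, Meroellus, Neoellus, and Stenura only — synapomorphy for {Haliensis, Meroellus, Neoellus, Stenura}.
VI: derived state 'yes' in Haliensis, Neoellus, and Stenura only — synapomorphy for {Haliensis, Neoellus, Stenura}.
VII: derived state 'yes' in Rhizina only — an autapomorphy, so it tells us nothing about relationships among taxa.
VIII (derived state 'no') is shared by all ingroup taxa — unites the whole ingroup.
Most parsimonious ingroup topology: (((((Haliensis,Neoellus),Stenura),Meroellus),Rhizina),Platyella).
Platyella is sister to the clade containing all other ingroup taxa, so it is the earliest-diverging (most basal) ingroup lineage.

Platyella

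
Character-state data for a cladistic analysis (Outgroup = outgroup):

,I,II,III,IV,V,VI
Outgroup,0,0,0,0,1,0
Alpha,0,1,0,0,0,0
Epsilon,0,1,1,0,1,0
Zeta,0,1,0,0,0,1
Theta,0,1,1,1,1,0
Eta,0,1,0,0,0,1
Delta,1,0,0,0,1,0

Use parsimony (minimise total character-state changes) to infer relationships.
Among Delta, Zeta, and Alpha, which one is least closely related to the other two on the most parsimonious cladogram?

Character polarity is set by the outgroup: the derived state is whichever differs from the outgroup's state, so for V the derived state is '0', and for the remaining characters it is '1'.
I: derived state '1' in Delta only — an autapomorphy, so it tells us nothing about relationships among taxa.
II (derived state '1') is shared by Alpha, Epsilon, Eta, Theta, and Zeta — a synapomorphy uniting that clade.
III: derived state '1' in Epsilon and Theta only — synapomorphy for {Epsilon, Theta}.
IV: derived state '1' in Theta only — an autapomorphy, so it tells us nothing about relationships among taxa.
V (derived state '0') is shared by Alpha, Eta, and Zeta — a synapomorphy uniting that clade.
VI: derived state '1' in Eta and Zeta only — synapomorphy for {Eta, Zeta}.
Most parsimonious ingroup topology: (((Alpha,(Zeta,Eta)),(Epsilon,Theta)),Delta).
Alpha and Zeta share a more recent common ancestor with each other than either does with Delta, so Delta is the least closely related of the three.

Delta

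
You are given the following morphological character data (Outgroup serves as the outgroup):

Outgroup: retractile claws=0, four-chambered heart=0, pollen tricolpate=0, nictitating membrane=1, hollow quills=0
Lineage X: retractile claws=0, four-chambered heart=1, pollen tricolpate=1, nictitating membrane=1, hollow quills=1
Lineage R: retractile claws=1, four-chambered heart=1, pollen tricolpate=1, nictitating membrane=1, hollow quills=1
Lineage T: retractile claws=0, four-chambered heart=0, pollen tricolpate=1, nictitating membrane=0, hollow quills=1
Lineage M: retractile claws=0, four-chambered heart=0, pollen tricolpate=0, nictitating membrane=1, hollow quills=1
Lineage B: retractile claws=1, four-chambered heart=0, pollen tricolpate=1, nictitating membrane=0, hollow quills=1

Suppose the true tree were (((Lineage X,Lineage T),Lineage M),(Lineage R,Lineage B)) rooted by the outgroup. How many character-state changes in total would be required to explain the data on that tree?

8

Map each character onto (((Lineage X,Lineage T),Lineage M),(Lineage R,Lineage B)) (rooted by Outgroup) and count the minimum state changes it requires (Fitch parsimony):
retractile claws: 1; four-chambered heart: 2; pollen tricolpate: 2; nictitating membrane: 2; hollow quills: 1.
Total tree length = 8.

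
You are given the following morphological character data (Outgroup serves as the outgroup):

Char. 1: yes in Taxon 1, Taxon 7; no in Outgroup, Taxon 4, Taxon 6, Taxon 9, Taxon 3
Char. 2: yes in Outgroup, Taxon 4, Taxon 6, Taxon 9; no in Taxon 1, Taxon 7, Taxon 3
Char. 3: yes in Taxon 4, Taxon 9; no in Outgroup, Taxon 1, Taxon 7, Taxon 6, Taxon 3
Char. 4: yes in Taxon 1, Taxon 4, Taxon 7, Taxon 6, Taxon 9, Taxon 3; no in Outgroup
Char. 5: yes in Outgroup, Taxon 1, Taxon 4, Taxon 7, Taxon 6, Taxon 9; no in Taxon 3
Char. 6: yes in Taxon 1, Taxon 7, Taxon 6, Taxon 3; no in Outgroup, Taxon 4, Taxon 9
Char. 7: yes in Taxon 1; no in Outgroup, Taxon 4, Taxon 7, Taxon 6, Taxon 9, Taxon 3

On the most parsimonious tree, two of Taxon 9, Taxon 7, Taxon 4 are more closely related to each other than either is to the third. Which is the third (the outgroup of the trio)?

Character polarity is set by the outgroup: the derived state is whichever differs from the outgroup's state, so for Char. 2, Char. 5 the derived state is 'no', and for the remaining characters it is 'yes'.
Only Taxon 1 and Taxon 7 show the derived state 'yes' for Char. 1, supporting them as a clade.
Only Taxon 1, Taxon 3, and Taxon 7 show the derived state 'no' for Char. 2, supporting them as a clade.
Char. 3: derived state 'yes' in Taxon 4 and Taxon 9 only — synapomorphy for {Taxon 4, Taxon 9}.
Char. 4 (derived state 'yes') is shared by all ingroup taxa — unites the whole ingroup.
Char. 5: derived state 'no' in Taxon 3 only — an autapomorphy, so it tells us nothing about relationships among taxa.
Char. 6: derived state 'yes' in Taxon 1, Taxon 3, Taxon 6, and Taxon 7 only — synapomorphy for {Taxon 1, Taxon 3, Taxon 6, Taxon 7}.
Char. 7: derived state 'yes' in Taxon 1 only — an autapomorphy, so it tells us nothing about relationships among taxa.
Most parsimonious ingroup topology: ((((Taxon 1,Taxon 7),Taxon 3),Taxon 6),(Taxon 4,Taxon 9)).
Taxon 9 and Taxon 4 share a more recent common ancestor with each other than either does with Taxon 7, so Taxon 7 is the least closely related of the three.

Taxon 7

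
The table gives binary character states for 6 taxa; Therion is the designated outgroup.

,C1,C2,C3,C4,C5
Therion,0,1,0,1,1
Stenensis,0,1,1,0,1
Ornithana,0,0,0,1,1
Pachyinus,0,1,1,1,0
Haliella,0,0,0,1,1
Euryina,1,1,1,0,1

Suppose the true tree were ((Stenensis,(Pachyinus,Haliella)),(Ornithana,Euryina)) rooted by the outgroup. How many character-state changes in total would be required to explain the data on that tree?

Map each character onto ((Stenensis,(Pachyinus,Haliella)),(Ornithana,Euryina)) (rooted by Therion) and count the minimum state changes it requires (Fitch parsimony):
C1: 1; C2: 2; C3: 3; C4: 2; C5: 1.
Total tree length = 9.

9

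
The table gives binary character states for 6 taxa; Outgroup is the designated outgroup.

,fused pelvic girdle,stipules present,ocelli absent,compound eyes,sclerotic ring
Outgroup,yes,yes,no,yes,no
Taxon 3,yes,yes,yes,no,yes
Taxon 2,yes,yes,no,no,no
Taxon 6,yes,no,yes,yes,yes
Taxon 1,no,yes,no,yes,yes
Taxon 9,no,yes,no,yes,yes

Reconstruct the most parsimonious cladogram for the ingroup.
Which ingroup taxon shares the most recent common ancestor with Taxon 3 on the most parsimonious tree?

Character polarity is set by the outgroup: the derived state is whichever differs from the outgroup's state, so for fused pelvic girdle, stipules present, compound eyes the derived state is 'no', and for the remaining characters it is 'yes'.
fused pelvic girdle (derived state 'no') is shared by Taxon 1 and Taxon 9 — a synapomorphy uniting that clade.
stipules present (derived state 'no') is unique to Taxon 6 (autapomorphy; uninformative for grouping).
ocelli absent (derived state 'yes') is shared by Taxon 3 and Taxon 6 — a synapomorphy uniting that clade.
compound eyes (state 'no') occurs in Taxon 2 and Taxon 3 but conflicts with the nesting implied by the other characters — most parsimoniously interpreted as homoplasy.
sclerotic ring (derived state 'yes') is shared by Taxon 1, Taxon 3, Taxon 6, and Taxon 9 — a synapomorphy uniting that clade.
Most parsimonious ingroup topology: (((Taxon 3,Taxon 6),(Taxon 1,Taxon 9)),Taxon 2).
Taxon 3 and Taxon 6 form a cherry on this tree, so they are sister taxa.

Taxon 6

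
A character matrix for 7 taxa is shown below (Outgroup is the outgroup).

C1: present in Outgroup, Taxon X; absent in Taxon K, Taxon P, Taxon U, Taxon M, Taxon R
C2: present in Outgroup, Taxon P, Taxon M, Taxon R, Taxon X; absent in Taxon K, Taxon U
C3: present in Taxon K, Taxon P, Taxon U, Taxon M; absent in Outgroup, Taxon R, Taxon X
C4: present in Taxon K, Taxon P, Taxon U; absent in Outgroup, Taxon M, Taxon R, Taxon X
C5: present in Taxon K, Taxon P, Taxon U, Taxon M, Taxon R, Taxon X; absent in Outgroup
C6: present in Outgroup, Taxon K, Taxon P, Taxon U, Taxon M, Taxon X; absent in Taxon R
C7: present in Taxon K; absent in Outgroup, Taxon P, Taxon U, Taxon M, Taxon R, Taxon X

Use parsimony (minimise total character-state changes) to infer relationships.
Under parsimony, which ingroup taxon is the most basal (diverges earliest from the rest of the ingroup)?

Character polarity is set by the outgroup: the derived state is whichever differs from the outgroup's state, so for C1, C2, C6 the derived state is 'absent', and for the remaining characters it is 'present'.
C1 (derived state 'absent') is shared by Taxon K, Taxon M, Taxon P, Taxon R, and Taxon U — a synapomorphy uniting that clade.
Only Taxon K and Taxon U show the derived state 'absent' for C2, supporting them as a clade.
Only Taxon K, Taxon M, Taxon P, and Taxon U show the derived state 'present' for C3, supporting them as a clade.
C4 (derived state 'present') is shared by Taxon K, Taxon P, and Taxon U — a synapomorphy uniting that clade.
All ingroup taxa share the derived state 'present' for C5; it defines the ingroup but does not resolve relationships within it.
C6: derived state 'absent' in Taxon R only — an autapomorphy, so it tells us nothing about relationships among taxa.
C7 (derived state 'present') is unique to Taxon K (autapomorphy; uninformative for grouping).
Most parsimonious ingroup topology: (((((Taxon K,Taxon U),Taxon P),Taxon M),Taxon R),Taxon X).
Taxon X is sister to the clade containing all other ingroup taxa, so it is the earliest-diverging (most basal) ingroup lineage.

Taxon X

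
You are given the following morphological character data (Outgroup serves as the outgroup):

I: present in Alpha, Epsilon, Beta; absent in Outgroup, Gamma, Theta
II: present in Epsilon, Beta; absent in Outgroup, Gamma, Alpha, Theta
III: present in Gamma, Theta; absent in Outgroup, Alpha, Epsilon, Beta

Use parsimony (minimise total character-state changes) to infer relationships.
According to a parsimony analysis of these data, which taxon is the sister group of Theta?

Gamma

The outgroup has state 'absent' for every character, so 'present' is the derived state throughout.
I: derived state 'present' in Alpha, Beta, and Epsilon only — synapomorphy for {Alpha, Beta, Epsilon}.
II (derived state 'present') is shared by Beta and Epsilon — a synapomorphy uniting that clade.
III (derived state 'present') is shared by Gamma and Theta — a synapomorphy uniting that clade.
Most parsimonious ingroup topology: ((Gamma,Theta),(Alpha,(Epsilon,Beta))).
Theta and Gamma form a cherry on this tree, so they are sister taxa.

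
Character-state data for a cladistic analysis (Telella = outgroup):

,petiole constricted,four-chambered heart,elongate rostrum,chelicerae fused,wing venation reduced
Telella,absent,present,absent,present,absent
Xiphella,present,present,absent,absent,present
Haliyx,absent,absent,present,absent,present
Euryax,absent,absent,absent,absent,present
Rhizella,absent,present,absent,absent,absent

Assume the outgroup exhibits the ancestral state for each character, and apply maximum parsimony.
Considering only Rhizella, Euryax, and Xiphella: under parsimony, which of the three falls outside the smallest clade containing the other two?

Rhizella

Character polarity is set by the outgroup: the derived state is whichever differs from the outgroup's state, so for four-chambered heart, chelicerae fused the derived state is 'absent', and for the remaining characters it is 'present'.
petiole constricted: derived state 'present' in Xiphella only — an autapomorphy, so it tells us nothing about relationships among taxa.
four-chambered heart: derived state 'absent' in Euryax and Haliyx only — synapomorphy for {Euryax, Haliyx}.
elongate rostrum: derived state 'present' in Haliyx only — an autapomorphy, so it tells us nothing about relationships among taxa.
chelicerae fused (derived state 'absent') is shared by all ingroup taxa — unites the whole ingroup.
Only Euryax, Haliyx, and Xiphella show the derived state 'present' for wing venation reduced, supporting them as a clade.
Most parsimonious ingroup topology: ((Xiphella,(Haliyx,Euryax)),Rhizella).
Xiphella and Euryax share a more recent common ancestor with each other than either does with Rhizella, so Rhizella is the least closely related of the three.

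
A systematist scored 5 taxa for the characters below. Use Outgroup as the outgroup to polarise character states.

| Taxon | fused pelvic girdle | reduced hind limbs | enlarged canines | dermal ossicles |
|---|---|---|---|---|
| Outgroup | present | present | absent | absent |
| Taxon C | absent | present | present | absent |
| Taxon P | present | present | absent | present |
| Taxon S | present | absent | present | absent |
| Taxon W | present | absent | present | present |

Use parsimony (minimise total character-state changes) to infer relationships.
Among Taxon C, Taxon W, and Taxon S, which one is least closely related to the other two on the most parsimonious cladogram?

Character polarity is set by the outgroup: the derived state is whichever differs from the outgroup's state, so for fused pelvic girdle, reduced hind limbs the derived state is 'absent', and for the remaining characters it is 'present'.
fused pelvic girdle (derived state 'absent') is unique to Taxon C (autapomorphy; uninformative for grouping).
reduced hind limbs: derived state 'absent' in Taxon S and Taxon W only — synapomorphy for {Taxon S, Taxon W}.
enlarged canines (derived state 'present') is shared by Taxon C, Taxon S, and Taxon W — a synapomorphy uniting that clade.
dermal ossicles groups Taxon P and Taxon W, which is incompatible with the clades supported by the remaining characters; treating it as convergent (homoplasy) costs fewer steps than any alternative tree.
Most parsimonious ingroup topology: ((Taxon C,(Taxon S,Taxon W)),Taxon P).
Taxon W and Taxon S share a more recent common ancestor with each other than either does with Taxon C, so Taxon C is the least closely related of the three.

Taxon C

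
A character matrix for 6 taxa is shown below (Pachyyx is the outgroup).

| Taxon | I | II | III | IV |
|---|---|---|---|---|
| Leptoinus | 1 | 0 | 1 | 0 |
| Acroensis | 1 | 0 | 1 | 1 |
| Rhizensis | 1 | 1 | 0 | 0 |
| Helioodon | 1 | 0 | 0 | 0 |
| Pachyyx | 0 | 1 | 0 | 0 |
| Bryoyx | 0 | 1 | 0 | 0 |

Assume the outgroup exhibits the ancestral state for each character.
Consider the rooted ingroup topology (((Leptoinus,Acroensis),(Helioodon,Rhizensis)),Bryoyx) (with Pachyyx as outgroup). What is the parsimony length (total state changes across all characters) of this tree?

Map each character onto (((Leptoinus,Acroensis),(Helioodon,Rhizensis)),Bryoyx) (rooted by Pachyyx) and count the minimum state changes it requires (Fitch parsimony):
I: 1; II: 2; III: 1; IV: 1.
Total tree length = 5.

5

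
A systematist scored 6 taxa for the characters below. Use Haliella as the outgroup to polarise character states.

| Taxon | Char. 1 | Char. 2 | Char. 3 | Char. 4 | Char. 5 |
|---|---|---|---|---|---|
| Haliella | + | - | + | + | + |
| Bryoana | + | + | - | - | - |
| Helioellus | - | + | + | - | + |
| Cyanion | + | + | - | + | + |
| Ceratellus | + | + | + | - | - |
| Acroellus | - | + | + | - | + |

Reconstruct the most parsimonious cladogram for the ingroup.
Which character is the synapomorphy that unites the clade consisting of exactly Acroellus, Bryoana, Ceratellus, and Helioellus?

Char. 4

Character polarity is set by the outgroup: the derived state is whichever differs from the outgroup's state, so for Char. 1, Char. 3, Char. 4, Char. 5 the derived state is '-', and for the remaining characters it is '+'.
Char. 1: derived state '-' in Acroellus and Helioellus only — synapomorphy for {Acroellus, Helioellus}.
All ingroup taxa share the derived state '+' for Char. 2; it defines the ingroup but does not resolve relationships within it.
Char. 3 groups Bryoana and Cyanion, which is incompatible with the clades supported by the remaining characters; treating it as convergent (homoplasy) costs fewer steps than any alternative tree.
Char. 4: derived state '-' in Acroellus, Bryoana, Ceratellus, and Helioellus only — synapomorphy for {Acroellus, Bryoana, Ceratellus, Helioellus}.
Char. 5: derived state '-' in Bryoana and Ceratellus only — synapomorphy for {Bryoana, Ceratellus}.
Most parsimonious ingroup topology: (((Bryoana,Ceratellus),(Helioellus,Acroellus)),Cyanion).
The clade {Acroellus, Bryoana, Ceratellus, Helioellus} is supported by Char. 4: its derived state '-' occurs in exactly those taxa and in no other taxon (including the outgroup).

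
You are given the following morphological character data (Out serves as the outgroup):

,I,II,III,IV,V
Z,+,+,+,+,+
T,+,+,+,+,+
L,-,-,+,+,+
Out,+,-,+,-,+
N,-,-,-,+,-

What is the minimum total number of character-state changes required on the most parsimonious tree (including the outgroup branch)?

Character polarity is set by the outgroup: the derived state is whichever differs from the outgroup's state, so for I, III, V the derived state is '-', and for the remaining characters it is '+'.
Only L and N show the derived state '-' for I, supporting them as a clade.
Only T and Z show the derived state '+' for II, supporting them as a clade.
III: derived state '-' in N only — an autapomorphy, so it tells us nothing about relationships among taxa.
All ingroup taxa share the derived state '+' for IV; it defines the ingroup but does not resolve relationships within it.
V (derived state '-') is unique to N (autapomorphy; uninformative for grouping).
Most parsimonious ingroup topology: ((Z,T),(L,N)).
Changes per character on this tree: I: 1; II: 1; III: 1; IV: 1; V: 1.
Total = 5.

5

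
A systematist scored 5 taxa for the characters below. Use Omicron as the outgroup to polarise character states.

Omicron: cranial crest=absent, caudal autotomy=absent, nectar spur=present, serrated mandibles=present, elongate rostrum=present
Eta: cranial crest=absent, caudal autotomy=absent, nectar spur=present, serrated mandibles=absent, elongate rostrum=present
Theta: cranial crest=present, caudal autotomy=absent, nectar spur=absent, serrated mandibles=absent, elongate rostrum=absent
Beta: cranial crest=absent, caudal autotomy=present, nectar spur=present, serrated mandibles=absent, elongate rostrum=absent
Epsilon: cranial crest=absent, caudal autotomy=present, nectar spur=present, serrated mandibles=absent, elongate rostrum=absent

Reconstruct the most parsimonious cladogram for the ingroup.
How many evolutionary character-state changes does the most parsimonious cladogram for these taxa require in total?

Character polarity is set by the outgroup: the derived state is whichever differs from the outgroup's state, so for nectar spur, serrated mandibles, elongate rostrum the derived state is 'absent', and for the remaining characters it is 'present'.
cranial crest (derived state 'present') is unique to Theta (autapomorphy; uninformative for grouping).
Only Beta and Epsilon show the derived state 'present' for caudal autotomy, supporting them as a clade.
nectar spur: derived state 'absent' in Theta only — an autapomorphy, so it tells us nothing about relationships among taxa.
serrated mandibles (derived state 'absent') is shared by all ingroup taxa — unites the whole ingroup.
elongate rostrum: derived state 'absent' in Beta, Epsilon, and Theta only — synapomorphy for {Beta, Epsilon, Theta}.
Most parsimonious ingroup topology: (Eta,(Theta,(Beta,Epsilon))).
Changes per character on this tree: cranial crest: 1; caudal autotomy: 1; nectar spur: 1; serrated mandibles: 1; elongate rostrum: 1.
Total = 5.

5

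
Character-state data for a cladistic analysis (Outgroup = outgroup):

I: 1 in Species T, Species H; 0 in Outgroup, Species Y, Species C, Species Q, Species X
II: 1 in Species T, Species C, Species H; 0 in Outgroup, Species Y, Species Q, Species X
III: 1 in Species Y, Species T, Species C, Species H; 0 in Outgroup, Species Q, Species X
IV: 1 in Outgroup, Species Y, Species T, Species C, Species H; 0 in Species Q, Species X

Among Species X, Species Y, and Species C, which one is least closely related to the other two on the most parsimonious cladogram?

Character polarity is set by the outgroup: the derived state is whichever differs from the outgroup's state, so for IV the derived state is '0', and for the remaining characters it is '1'.
I (derived state '1') is shared by Species H and Species T — a synapomorphy uniting that clade.
II (derived state '1') is shared by Species C, Species H, and Species T — a synapomorphy uniting that clade.
III (derived state '1') is shared by Species C, Species H, Species T, and Species Y — a synapomorphy uniting that clade.
Only Species Q and Species X show the derived state '0' for IV, supporting them as a clade.
Most parsimonious ingroup topology: ((Species Y,((Species T,Species H),Species C)),(Species Q,Species X)).
Species C and Species Y share a more recent common ancestor with each other than either does with Species X, so Species X is the least closely related of the three.

Species X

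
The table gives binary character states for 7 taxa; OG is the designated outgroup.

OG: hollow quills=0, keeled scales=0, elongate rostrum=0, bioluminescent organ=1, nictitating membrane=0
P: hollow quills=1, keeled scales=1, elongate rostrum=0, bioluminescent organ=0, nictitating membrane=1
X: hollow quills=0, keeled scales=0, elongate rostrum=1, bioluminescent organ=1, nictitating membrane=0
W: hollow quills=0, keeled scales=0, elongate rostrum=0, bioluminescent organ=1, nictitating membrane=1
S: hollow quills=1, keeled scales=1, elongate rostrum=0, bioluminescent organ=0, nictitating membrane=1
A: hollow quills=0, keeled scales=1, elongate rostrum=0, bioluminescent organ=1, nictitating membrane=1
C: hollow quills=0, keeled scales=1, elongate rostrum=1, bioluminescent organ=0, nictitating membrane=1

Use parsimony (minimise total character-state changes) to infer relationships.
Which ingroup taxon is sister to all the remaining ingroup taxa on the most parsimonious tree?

X

Character polarity is set by the outgroup: the derived state is whichever differs from the outgroup's state, so for bioluminescent organ the derived state is '0', and for the remaining characters it is '1'.
hollow quills (derived state '1') is shared by P and S — a synapomorphy uniting that clade.
keeled scales: derived state '1' in A, C, P, and S only — synapomorphy for {A, C, P, S}.
elongate rostrum (state '1') occurs in C and X but conflicts with the nesting implied by the other characters — most parsimoniously interpreted as homoplasy.
bioluminescent organ: derived state '0' in C, P, and S only — synapomorphy for {C, P, S}.
Only A, C, P, S, and W show the derived state '1' for nictitating membrane, supporting them as a clade.
Most parsimonious ingroup topology: (((((P,S),C),A),W),X).
X is sister to the clade containing all other ingroup taxa, so it is the earliest-diverging (most basal) ingroup lineage.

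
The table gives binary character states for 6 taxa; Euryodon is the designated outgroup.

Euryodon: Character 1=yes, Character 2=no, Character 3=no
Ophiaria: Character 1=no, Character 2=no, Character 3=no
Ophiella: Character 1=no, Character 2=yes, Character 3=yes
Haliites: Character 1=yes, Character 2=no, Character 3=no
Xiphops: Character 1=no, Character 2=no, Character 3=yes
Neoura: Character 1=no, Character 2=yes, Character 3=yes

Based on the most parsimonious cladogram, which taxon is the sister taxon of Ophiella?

Neoura

Character polarity is set by the outgroup: the derived state is whichever differs from the outgroup's state, so for Character 1 the derived state is 'no', and for the remaining characters it is 'yes'.
Character 1: derived state 'no' in Neoura, Ophiaria, Ophiella, and Xiphops only — synapomorphy for {Neoura, Ophiaria, Ophiella, Xiphops}.
Only Neoura and Ophiella show the derived state 'yes' for Character 2, supporting them as a clade.
Character 3: derived state 'yes' in Neoura, Ophiella, and Xiphops only — synapomorphy for {Neoura, Ophiella, Xiphops}.
Most parsimonious ingroup topology: ((Ophiaria,((Ophiella,Neoura),Xiphops)),Haliites).
Ophiella and Neoura form a cherry on this tree, so they are sister taxa.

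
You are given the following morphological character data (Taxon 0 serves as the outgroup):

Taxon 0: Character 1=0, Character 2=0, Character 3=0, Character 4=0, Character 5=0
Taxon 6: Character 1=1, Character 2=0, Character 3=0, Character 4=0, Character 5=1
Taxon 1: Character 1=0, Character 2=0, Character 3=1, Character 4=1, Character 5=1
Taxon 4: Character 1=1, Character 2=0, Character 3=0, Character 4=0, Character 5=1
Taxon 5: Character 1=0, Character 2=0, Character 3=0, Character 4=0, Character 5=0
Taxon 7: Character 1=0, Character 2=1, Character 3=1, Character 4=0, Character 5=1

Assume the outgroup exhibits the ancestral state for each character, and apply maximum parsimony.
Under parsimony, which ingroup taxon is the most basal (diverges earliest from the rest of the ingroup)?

The outgroup has state '0' for every character, so '1' is the derived state throughout.
Character 1 (derived state '1') is shared by Taxon 4 and Taxon 6 — a synapomorphy uniting that clade.
Character 2: derived state '1' in Taxon 7 only — an autapomorphy, so it tells us nothing about relationships among taxa.
Character 3 (derived state '1') is shared by Taxon 1 and Taxon 7 — a synapomorphy uniting that clade.
Character 4 (derived state '1') is unique to Taxon 1 (autapomorphy; uninformative for grouping).
Character 5: derived state '1' in Taxon 1, Taxon 4, Taxon 6, and Taxon 7 only — synapomorphy for {Taxon 1, Taxon 4, Taxon 6, Taxon 7}.
Most parsimonious ingroup topology: (((Taxon 6,Taxon 4),(Taxon 1,Taxon 7)),Taxon 5).
Taxon 5 is sister to the clade containing all other ingroup taxa, so it is the earliest-diverging (most basal) ingroup lineage.

Taxon 5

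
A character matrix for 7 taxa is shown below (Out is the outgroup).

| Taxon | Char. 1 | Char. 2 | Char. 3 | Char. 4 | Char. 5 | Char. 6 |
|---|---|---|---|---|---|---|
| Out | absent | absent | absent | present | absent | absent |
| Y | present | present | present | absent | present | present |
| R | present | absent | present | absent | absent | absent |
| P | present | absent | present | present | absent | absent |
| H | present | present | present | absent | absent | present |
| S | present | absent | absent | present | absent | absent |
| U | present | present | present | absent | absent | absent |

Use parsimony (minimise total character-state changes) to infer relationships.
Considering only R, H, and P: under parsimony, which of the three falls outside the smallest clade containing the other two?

Character polarity is set by the outgroup: the derived state is whichever differs from the outgroup's state, so for Char. 4 the derived state is 'absent', and for the remaining characters it is 'present'.
Char. 1 (derived state 'present') is shared by all ingroup taxa — unites the whole ingroup.
Char. 2 (derived state 'present') is shared by H, U, and Y — a synapomorphy uniting that clade.
Only H, P, R, U, and Y show the derived state 'present' for Char. 3, supporting them as a clade.
Char. 4: derived state 'absent' in H, R, U, and Y only — synapomorphy for {H, R, U, Y}.
Char. 5: derived state 'present' in Y only — an autapomorphy, so it tells us nothing about relationships among taxa.
Char. 6: derived state 'present' in H and Y only — synapomorphy for {H, Y}.
Most parsimonious ingroup topology: (((((Y,H),U),R),P),S).
H and R share a more recent common ancestor with each other than either does with P, so P is the least closely related of the three.

P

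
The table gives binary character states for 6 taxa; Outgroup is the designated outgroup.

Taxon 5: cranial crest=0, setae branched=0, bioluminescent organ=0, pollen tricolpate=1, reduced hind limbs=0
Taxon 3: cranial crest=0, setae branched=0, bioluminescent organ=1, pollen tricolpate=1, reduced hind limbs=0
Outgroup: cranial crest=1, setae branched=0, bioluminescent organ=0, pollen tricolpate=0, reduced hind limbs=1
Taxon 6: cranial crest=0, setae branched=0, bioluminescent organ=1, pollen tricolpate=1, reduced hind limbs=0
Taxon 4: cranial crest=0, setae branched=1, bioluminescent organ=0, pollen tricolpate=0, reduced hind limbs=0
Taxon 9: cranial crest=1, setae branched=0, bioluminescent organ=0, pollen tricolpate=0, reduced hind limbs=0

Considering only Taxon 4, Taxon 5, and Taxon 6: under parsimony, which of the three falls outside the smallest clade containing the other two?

Taxon 4

Character polarity is set by the outgroup: the derived state is whichever differs from the outgroup's state, so for cranial crest, reduced hind limbs the derived state is '0', and for the remaining characters it is '1'.
cranial crest: derived state '0' in Taxon 3, Taxon 4, Taxon 5, and Taxon 6 only — synapomorphy for {Taxon 3, Taxon 4, Taxon 5, Taxon 6}.
setae branched: derived state '1' in Taxon 4 only — an autapomorphy, so it tells us nothing about relationships among taxa.
bioluminescent organ (derived state '1') is shared by Taxon 3 and Taxon 6 — a synapomorphy uniting that clade.
pollen tricolpate (derived state '1') is shared by Taxon 3, Taxon 5, and Taxon 6 — a synapomorphy uniting that clade.
All ingroup taxa share the derived state '0' for reduced hind limbs; it defines the ingroup but does not resolve relationships within it.
Most parsimonious ingroup topology: (((Taxon 5,(Taxon 3,Taxon 6)),Taxon 4),Taxon 9).
Taxon 6 and Taxon 5 share a more recent common ancestor with each other than either does with Taxon 4, so Taxon 4 is the least closely related of the three.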